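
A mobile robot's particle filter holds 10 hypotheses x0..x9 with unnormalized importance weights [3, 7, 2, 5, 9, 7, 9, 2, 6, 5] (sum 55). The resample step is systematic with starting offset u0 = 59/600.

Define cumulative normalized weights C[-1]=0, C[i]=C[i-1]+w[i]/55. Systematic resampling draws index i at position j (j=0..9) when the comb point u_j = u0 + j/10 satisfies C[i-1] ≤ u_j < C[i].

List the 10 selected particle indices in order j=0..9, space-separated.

C = [3/55, 2/11, 12/55, 17/55, 26/55, 3/5, 42/55, 4/5, 10/11, 1]
j=0: u_0=59/600 ∈ [3/55, 2/11) → index 1
j=1: u_1=119/600 ∈ [2/11, 12/55) → index 2
j=2: u_2=179/600 ∈ [12/55, 17/55) → index 3
j=3: u_3=239/600 ∈ [17/55, 26/55) → index 4
j=4: u_4=299/600 ∈ [26/55, 3/5) → index 5
j=5: u_5=359/600 ∈ [26/55, 3/5) → index 5
j=6: u_6=419/600 ∈ [3/5, 42/55) → index 6
j=7: u_7=479/600 ∈ [42/55, 4/5) → index 7
j=8: u_8=539/600 ∈ [4/5, 10/11) → index 8
j=9: u_9=599/600 ∈ [10/11, 1) → index 9

1 2 3 4 5 5 6 7 8 9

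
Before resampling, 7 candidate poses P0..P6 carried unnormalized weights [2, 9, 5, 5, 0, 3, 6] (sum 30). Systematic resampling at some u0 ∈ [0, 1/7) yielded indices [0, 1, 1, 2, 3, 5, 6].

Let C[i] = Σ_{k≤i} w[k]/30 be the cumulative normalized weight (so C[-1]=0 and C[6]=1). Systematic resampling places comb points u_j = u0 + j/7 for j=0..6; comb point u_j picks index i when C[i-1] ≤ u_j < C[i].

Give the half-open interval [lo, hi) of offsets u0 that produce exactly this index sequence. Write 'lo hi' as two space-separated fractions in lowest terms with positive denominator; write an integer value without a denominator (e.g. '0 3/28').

C = [1/15, 11/30, 8/15, 7/10, 7/10, 4/5, 1]
j=0 picked index 0: u0 ∈ [0, 1/15)
j=1 picked index 1: u0 ∈ [-8/105, 47/210)
j=2 picked index 1: u0 ∈ [-23/105, 17/210)
j=3 picked index 2: u0 ∈ [-13/210, 11/105)
j=4 picked index 3: u0 ∈ [-4/105, 9/70)
j=5 picked index 5: u0 ∈ [-1/70, 3/35)
j=6 picked index 6: u0 ∈ [-2/35, 1/7)
intersection: [0, 1/15)

0 1/15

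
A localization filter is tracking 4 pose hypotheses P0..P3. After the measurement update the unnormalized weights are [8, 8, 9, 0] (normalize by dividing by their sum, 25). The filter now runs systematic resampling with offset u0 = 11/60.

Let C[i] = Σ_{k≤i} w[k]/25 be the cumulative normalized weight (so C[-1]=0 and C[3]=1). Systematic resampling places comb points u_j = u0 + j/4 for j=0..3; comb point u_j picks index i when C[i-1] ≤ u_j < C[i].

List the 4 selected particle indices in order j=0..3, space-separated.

0 1 2 2

C = [8/25, 16/25, 1, 1]
j=0: u_0=11/60 ∈ [0, 8/25) → index 0
j=1: u_1=13/30 ∈ [8/25, 16/25) → index 1
j=2: u_2=41/60 ∈ [16/25, 1) → index 2
j=3: u_3=14/15 ∈ [16/25, 1) → index 2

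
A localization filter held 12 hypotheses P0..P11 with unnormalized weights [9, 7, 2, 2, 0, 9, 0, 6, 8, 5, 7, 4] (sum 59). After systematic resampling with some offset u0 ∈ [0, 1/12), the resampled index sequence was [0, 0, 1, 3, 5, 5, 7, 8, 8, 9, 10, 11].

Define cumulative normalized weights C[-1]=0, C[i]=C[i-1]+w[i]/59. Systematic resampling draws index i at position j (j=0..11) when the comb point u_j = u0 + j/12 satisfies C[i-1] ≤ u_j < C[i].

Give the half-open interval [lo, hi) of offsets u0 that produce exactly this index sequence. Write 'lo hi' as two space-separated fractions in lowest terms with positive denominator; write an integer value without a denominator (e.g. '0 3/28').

13/236 11/177

C = [9/59, 16/59, 18/59, 20/59, 20/59, 29/59, 29/59, 35/59, 43/59, 48/59, 55/59, 1]
j=0 picked index 0: u0 ∈ [0, 9/59)
j=1 picked index 0: u0 ∈ [-1/12, 49/708)
j=2 picked index 1: u0 ∈ [-5/354, 37/354)
j=3 picked index 3: u0 ∈ [13/236, 21/236)
j=4 picked index 5: u0 ∈ [1/177, 28/177)
j=5 picked index 5: u0 ∈ [-55/708, 53/708)
j=6 picked index 7: u0 ∈ [-1/118, 11/118)
j=7 picked index 8: u0 ∈ [7/708, 103/708)
j=8 picked index 8: u0 ∈ [-13/177, 11/177)
j=9 picked index 9: u0 ∈ [-5/236, 15/236)
j=10 picked index 10: u0 ∈ [-7/354, 35/354)
j=11 picked index 11: u0 ∈ [11/708, 1/12)
intersection: [13/236, 11/177)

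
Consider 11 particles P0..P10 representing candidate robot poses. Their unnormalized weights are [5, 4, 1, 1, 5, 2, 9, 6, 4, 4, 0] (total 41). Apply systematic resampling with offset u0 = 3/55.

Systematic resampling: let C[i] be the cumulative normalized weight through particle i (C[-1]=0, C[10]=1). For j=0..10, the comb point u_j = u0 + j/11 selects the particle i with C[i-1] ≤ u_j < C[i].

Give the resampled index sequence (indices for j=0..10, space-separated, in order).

C = [5/41, 9/41, 10/41, 11/41, 16/41, 18/41, 27/41, 33/41, 37/41, 1, 1]
j=0: u_0=3/55 ∈ [0, 5/41) → index 0
j=1: u_1=8/55 ∈ [5/41, 9/41) → index 1
j=2: u_2=13/55 ∈ [9/41, 10/41) → index 2
j=3: u_3=18/55 ∈ [11/41, 16/41) → index 4
j=4: u_4=23/55 ∈ [16/41, 18/41) → index 5
j=5: u_5=28/55 ∈ [18/41, 27/41) → index 6
j=6: u_6=3/5 ∈ [18/41, 27/41) → index 6
j=7: u_7=38/55 ∈ [27/41, 33/41) → index 7
j=8: u_8=43/55 ∈ [27/41, 33/41) → index 7
j=9: u_9=48/55 ∈ [33/41, 37/41) → index 8
j=10: u_10=53/55 ∈ [37/41, 1) → index 9

0 1 2 4 5 6 6 7 7 8 9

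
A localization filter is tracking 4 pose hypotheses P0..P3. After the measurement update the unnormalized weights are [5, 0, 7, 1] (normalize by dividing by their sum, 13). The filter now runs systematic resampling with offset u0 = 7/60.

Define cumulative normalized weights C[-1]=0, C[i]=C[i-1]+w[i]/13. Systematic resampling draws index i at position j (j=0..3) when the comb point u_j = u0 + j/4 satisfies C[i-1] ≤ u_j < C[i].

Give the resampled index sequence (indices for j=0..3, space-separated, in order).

0 0 2 2

C = [5/13, 5/13, 12/13, 1]
j=0: u_0=7/60 ∈ [0, 5/13) → index 0
j=1: u_1=11/30 ∈ [0, 5/13) → index 0
j=2: u_2=37/60 ∈ [5/13, 12/13) → index 2
j=3: u_3=13/15 ∈ [5/13, 12/13) → index 2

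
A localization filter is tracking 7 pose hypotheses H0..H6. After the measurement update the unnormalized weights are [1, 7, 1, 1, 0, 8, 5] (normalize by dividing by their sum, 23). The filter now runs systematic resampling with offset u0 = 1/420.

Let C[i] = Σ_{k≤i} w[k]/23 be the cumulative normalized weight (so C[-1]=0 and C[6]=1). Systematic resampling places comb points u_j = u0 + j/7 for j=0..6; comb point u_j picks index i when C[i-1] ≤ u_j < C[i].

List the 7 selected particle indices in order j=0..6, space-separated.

C = [1/23, 8/23, 9/23, 10/23, 10/23, 18/23, 1]
j=0: u_0=1/420 ∈ [0, 1/23) → index 0
j=1: u_1=61/420 ∈ [1/23, 8/23) → index 1
j=2: u_2=121/420 ∈ [1/23, 8/23) → index 1
j=3: u_3=181/420 ∈ [9/23, 10/23) → index 3
j=4: u_4=241/420 ∈ [10/23, 18/23) → index 5
j=5: u_5=43/60 ∈ [10/23, 18/23) → index 5
j=6: u_6=361/420 ∈ [18/23, 1) → index 6

0 1 1 3 5 5 6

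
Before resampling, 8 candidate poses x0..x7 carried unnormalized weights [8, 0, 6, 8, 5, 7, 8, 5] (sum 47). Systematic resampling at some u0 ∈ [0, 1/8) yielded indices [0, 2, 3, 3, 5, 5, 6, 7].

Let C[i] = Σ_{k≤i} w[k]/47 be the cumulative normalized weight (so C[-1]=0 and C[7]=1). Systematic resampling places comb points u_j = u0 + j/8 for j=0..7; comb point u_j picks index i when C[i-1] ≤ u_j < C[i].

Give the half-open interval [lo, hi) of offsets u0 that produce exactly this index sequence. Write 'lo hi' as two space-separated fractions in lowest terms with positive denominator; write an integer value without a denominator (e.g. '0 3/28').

7/94 35/376

C = [8/47, 8/47, 14/47, 22/47, 27/47, 34/47, 42/47, 1]
j=0 picked index 0: u0 ∈ [0, 8/47)
j=1 picked index 2: u0 ∈ [17/376, 65/376)
j=2 picked index 3: u0 ∈ [9/188, 41/188)
j=3 picked index 3: u0 ∈ [-29/376, 35/376)
j=4 picked index 5: u0 ∈ [7/94, 21/94)
j=5 picked index 5: u0 ∈ [-19/376, 37/376)
j=6 picked index 6: u0 ∈ [-5/188, 27/188)
j=7 picked index 7: u0 ∈ [7/376, 1/8)
intersection: [7/94, 35/376)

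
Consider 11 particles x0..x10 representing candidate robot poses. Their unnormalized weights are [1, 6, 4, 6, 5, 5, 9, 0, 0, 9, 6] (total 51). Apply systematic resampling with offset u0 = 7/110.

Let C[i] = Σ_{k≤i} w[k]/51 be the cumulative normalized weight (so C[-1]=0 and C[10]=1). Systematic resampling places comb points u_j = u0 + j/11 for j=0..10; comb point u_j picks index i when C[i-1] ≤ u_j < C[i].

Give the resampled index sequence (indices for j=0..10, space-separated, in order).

C = [1/51, 7/51, 11/51, 1/3, 22/51, 9/17, 12/17, 12/17, 12/17, 15/17, 1]
j=0: u_0=7/110 ∈ [1/51, 7/51) → index 1
j=1: u_1=17/110 ∈ [7/51, 11/51) → index 2
j=2: u_2=27/110 ∈ [11/51, 1/3) → index 3
j=3: u_3=37/110 ∈ [1/3, 22/51) → index 4
j=4: u_4=47/110 ∈ [1/3, 22/51) → index 4
j=5: u_5=57/110 ∈ [22/51, 9/17) → index 5
j=6: u_6=67/110 ∈ [9/17, 12/17) → index 6
j=7: u_7=7/10 ∈ [9/17, 12/17) → index 6
j=8: u_8=87/110 ∈ [12/17, 15/17) → index 9
j=9: u_9=97/110 ∈ [12/17, 15/17) → index 9
j=10: u_10=107/110 ∈ [15/17, 1) → index 10

1 2 3 4 4 5 6 6 9 9 10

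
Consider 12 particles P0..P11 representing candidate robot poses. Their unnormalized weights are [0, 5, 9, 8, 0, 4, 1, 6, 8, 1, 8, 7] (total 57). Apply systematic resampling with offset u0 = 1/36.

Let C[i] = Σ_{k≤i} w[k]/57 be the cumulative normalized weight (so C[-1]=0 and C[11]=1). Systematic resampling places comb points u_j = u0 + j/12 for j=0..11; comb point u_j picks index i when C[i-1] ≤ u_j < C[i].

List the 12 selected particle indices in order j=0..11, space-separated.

C = [0, 5/57, 14/57, 22/57, 22/57, 26/57, 9/19, 11/19, 41/57, 14/19, 50/57, 1]
j=0: u_0=1/36 ∈ [0, 5/57) → index 1
j=1: u_1=1/9 ∈ [5/57, 14/57) → index 2
j=2: u_2=7/36 ∈ [5/57, 14/57) → index 2
j=3: u_3=5/18 ∈ [14/57, 22/57) → index 3
j=4: u_4=13/36 ∈ [14/57, 22/57) → index 3
j=5: u_5=4/9 ∈ [22/57, 26/57) → index 5
j=6: u_6=19/36 ∈ [9/19, 11/19) → index 7
j=7: u_7=11/18 ∈ [11/19, 41/57) → index 8
j=8: u_8=25/36 ∈ [11/19, 41/57) → index 8
j=9: u_9=7/9 ∈ [14/19, 50/57) → index 10
j=10: u_10=31/36 ∈ [14/19, 50/57) → index 10
j=11: u_11=17/18 ∈ [50/57, 1) → index 11

1 2 2 3 3 5 7 8 8 10 10 11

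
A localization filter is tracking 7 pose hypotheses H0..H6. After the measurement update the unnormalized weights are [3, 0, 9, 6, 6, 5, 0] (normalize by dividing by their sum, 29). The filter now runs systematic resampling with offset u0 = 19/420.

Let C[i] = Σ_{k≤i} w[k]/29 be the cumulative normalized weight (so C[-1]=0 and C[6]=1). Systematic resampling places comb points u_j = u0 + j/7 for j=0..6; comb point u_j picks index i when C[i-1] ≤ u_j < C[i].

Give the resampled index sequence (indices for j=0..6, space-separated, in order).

C = [3/29, 3/29, 12/29, 18/29, 24/29, 1, 1]
j=0: u_0=19/420 ∈ [0, 3/29) → index 0
j=1: u_1=79/420 ∈ [3/29, 12/29) → index 2
j=2: u_2=139/420 ∈ [3/29, 12/29) → index 2
j=3: u_3=199/420 ∈ [12/29, 18/29) → index 3
j=4: u_4=37/60 ∈ [12/29, 18/29) → index 3
j=5: u_5=319/420 ∈ [18/29, 24/29) → index 4
j=6: u_6=379/420 ∈ [24/29, 1) → index 5

0 2 2 3 3 4 5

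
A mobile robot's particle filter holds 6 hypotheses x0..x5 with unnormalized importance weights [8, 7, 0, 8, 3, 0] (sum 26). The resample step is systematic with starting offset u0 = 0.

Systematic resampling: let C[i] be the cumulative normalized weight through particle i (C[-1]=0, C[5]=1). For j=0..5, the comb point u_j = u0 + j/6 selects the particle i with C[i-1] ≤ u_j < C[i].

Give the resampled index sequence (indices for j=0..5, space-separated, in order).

C = [4/13, 15/26, 15/26, 23/26, 1, 1]
j=0: u_0=0 ∈ [0, 4/13) → index 0
j=1: u_1=1/6 ∈ [0, 4/13) → index 0
j=2: u_2=1/3 ∈ [4/13, 15/26) → index 1
j=3: u_3=1/2 ∈ [4/13, 15/26) → index 1
j=4: u_4=2/3 ∈ [15/26, 23/26) → index 3
j=5: u_5=5/6 ∈ [15/26, 23/26) → index 3

0 0 1 1 3 3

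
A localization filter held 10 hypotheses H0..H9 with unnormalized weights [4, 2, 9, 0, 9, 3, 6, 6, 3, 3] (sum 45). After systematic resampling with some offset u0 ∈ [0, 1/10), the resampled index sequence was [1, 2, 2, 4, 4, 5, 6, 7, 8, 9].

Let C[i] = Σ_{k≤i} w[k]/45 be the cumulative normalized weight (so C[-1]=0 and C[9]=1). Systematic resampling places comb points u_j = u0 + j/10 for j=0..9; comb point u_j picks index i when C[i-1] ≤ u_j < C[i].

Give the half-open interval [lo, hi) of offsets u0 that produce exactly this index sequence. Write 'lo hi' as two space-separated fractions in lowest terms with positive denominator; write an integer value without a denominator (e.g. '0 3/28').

C = [4/45, 2/15, 1/3, 1/3, 8/15, 3/5, 11/15, 13/15, 14/15, 1]
j=0 picked index 1: u0 ∈ [4/45, 2/15)
j=1 picked index 2: u0 ∈ [1/30, 7/30)
j=2 picked index 2: u0 ∈ [-1/15, 2/15)
j=3 picked index 4: u0 ∈ [1/30, 7/30)
j=4 picked index 4: u0 ∈ [-1/15, 2/15)
j=5 picked index 5: u0 ∈ [1/30, 1/10)
j=6 picked index 6: u0 ∈ [0, 2/15)
j=7 picked index 7: u0 ∈ [1/30, 1/6)
j=8 picked index 8: u0 ∈ [1/15, 2/15)
j=9 picked index 9: u0 ∈ [1/30, 1/10)
intersection: [4/45, 1/10)

4/45 1/10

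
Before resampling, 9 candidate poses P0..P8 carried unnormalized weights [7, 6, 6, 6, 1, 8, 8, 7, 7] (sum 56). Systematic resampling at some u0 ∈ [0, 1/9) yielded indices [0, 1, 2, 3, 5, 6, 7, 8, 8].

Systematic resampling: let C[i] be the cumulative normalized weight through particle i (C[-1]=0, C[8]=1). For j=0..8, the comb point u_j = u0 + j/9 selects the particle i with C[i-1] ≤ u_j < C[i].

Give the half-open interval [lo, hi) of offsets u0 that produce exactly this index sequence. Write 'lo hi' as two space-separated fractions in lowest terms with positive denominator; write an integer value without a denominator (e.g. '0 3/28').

C = [1/8, 13/56, 19/56, 25/56, 13/28, 17/28, 3/4, 7/8, 1]
j=0 picked index 0: u0 ∈ [0, 1/8)
j=1 picked index 1: u0 ∈ [1/72, 61/504)
j=2 picked index 2: u0 ∈ [5/504, 59/504)
j=3 picked index 3: u0 ∈ [1/168, 19/168)
j=4 picked index 5: u0 ∈ [5/252, 41/252)
j=5 picked index 6: u0 ∈ [13/252, 7/36)
j=6 picked index 7: u0 ∈ [1/12, 5/24)
j=7 picked index 8: u0 ∈ [7/72, 2/9)
j=8 picked index 8: u0 ∈ [-1/72, 1/9)
intersection: [7/72, 1/9)

7/72 1/9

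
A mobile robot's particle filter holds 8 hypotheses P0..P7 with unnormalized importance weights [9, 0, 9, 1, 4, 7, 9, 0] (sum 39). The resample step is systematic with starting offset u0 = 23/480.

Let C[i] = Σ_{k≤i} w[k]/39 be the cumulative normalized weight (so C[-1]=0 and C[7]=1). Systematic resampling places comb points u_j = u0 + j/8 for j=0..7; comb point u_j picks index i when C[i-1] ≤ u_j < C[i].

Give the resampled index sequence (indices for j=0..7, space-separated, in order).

0 0 2 2 4 5 6 6

C = [3/13, 3/13, 6/13, 19/39, 23/39, 10/13, 1, 1]
j=0: u_0=23/480 ∈ [0, 3/13) → index 0
j=1: u_1=83/480 ∈ [0, 3/13) → index 0
j=2: u_2=143/480 ∈ [3/13, 6/13) → index 2
j=3: u_3=203/480 ∈ [3/13, 6/13) → index 2
j=4: u_4=263/480 ∈ [19/39, 23/39) → index 4
j=5: u_5=323/480 ∈ [23/39, 10/13) → index 5
j=6: u_6=383/480 ∈ [10/13, 1) → index 6
j=7: u_7=443/480 ∈ [10/13, 1) → index 6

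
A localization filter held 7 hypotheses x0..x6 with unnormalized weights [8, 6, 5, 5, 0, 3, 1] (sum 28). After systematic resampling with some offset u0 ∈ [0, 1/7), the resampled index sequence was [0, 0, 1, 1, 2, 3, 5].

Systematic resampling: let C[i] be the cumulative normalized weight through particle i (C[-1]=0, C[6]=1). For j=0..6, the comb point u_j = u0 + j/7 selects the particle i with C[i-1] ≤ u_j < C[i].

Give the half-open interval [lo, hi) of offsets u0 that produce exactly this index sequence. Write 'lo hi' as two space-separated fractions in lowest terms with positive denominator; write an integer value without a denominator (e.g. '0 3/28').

C = [2/7, 1/2, 19/28, 6/7, 6/7, 27/28, 1]
j=0 picked index 0: u0 ∈ [0, 2/7)
j=1 picked index 0: u0 ∈ [-1/7, 1/7)
j=2 picked index 1: u0 ∈ [0, 3/14)
j=3 picked index 1: u0 ∈ [-1/7, 1/14)
j=4 picked index 2: u0 ∈ [-1/14, 3/28)
j=5 picked index 3: u0 ∈ [-1/28, 1/7)
j=6 picked index 5: u0 ∈ [0, 3/28)
intersection: [0, 1/14)

0 1/14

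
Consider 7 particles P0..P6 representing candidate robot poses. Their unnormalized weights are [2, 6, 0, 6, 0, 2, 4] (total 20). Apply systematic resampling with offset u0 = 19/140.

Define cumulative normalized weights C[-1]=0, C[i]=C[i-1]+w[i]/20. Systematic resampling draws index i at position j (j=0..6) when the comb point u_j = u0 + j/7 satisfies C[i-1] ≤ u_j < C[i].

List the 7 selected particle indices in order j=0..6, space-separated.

C = [1/10, 2/5, 2/5, 7/10, 7/10, 4/5, 1]
j=0: u_0=19/140 ∈ [1/10, 2/5) → index 1
j=1: u_1=39/140 ∈ [1/10, 2/5) → index 1
j=2: u_2=59/140 ∈ [2/5, 7/10) → index 3
j=3: u_3=79/140 ∈ [2/5, 7/10) → index 3
j=4: u_4=99/140 ∈ [7/10, 4/5) → index 5
j=5: u_5=17/20 ∈ [4/5, 1) → index 6
j=6: u_6=139/140 ∈ [4/5, 1) → index 6

1 1 3 3 5 6 6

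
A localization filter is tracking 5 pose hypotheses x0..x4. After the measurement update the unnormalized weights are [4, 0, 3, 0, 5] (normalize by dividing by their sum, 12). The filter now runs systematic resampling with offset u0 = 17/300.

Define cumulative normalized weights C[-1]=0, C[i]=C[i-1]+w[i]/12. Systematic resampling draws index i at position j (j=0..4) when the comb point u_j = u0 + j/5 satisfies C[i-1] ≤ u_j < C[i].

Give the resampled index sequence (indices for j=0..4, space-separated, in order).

0 0 2 4 4

C = [1/3, 1/3, 7/12, 7/12, 1]
j=0: u_0=17/300 ∈ [0, 1/3) → index 0
j=1: u_1=77/300 ∈ [0, 1/3) → index 0
j=2: u_2=137/300 ∈ [1/3, 7/12) → index 2
j=3: u_3=197/300 ∈ [7/12, 1) → index 4
j=4: u_4=257/300 ∈ [7/12, 1) → index 4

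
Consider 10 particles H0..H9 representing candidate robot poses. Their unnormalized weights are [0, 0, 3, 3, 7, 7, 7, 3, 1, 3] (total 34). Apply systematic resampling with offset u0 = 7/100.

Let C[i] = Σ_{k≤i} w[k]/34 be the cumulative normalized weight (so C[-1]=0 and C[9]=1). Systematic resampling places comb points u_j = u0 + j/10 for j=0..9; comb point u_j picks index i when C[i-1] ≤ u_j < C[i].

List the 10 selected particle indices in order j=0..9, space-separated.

2 3 4 4 5 5 6 6 7 9

C = [0, 0, 3/34, 3/17, 13/34, 10/17, 27/34, 15/17, 31/34, 1]
j=0: u_0=7/100 ∈ [0, 3/34) → index 2
j=1: u_1=17/100 ∈ [3/34, 3/17) → index 3
j=2: u_2=27/100 ∈ [3/17, 13/34) → index 4
j=3: u_3=37/100 ∈ [3/17, 13/34) → index 4
j=4: u_4=47/100 ∈ [13/34, 10/17) → index 5
j=5: u_5=57/100 ∈ [13/34, 10/17) → index 5
j=6: u_6=67/100 ∈ [10/17, 27/34) → index 6
j=7: u_7=77/100 ∈ [10/17, 27/34) → index 6
j=8: u_8=87/100 ∈ [27/34, 15/17) → index 7
j=9: u_9=97/100 ∈ [31/34, 1) → index 9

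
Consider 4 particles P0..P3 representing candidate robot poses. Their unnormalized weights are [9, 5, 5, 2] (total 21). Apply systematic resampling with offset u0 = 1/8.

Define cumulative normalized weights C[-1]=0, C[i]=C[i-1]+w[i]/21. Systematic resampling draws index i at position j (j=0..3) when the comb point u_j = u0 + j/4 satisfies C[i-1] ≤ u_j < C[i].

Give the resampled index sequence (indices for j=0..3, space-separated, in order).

0 0 1 2

C = [3/7, 2/3, 19/21, 1]
j=0: u_0=1/8 ∈ [0, 3/7) → index 0
j=1: u_1=3/8 ∈ [0, 3/7) → index 0
j=2: u_2=5/8 ∈ [3/7, 2/3) → index 1
j=3: u_3=7/8 ∈ [2/3, 19/21) → index 2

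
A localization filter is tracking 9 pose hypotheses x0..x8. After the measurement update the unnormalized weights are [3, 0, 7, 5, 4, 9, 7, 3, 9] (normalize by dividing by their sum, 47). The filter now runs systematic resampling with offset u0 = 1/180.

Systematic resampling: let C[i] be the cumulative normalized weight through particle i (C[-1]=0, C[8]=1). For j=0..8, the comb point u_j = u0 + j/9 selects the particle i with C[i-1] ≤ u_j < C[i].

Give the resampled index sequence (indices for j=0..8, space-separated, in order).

0 2 3 4 5 5 6 7 8

C = [3/47, 3/47, 10/47, 15/47, 19/47, 28/47, 35/47, 38/47, 1]
j=0: u_0=1/180 ∈ [0, 3/47) → index 0
j=1: u_1=7/60 ∈ [3/47, 10/47) → index 2
j=2: u_2=41/180 ∈ [10/47, 15/47) → index 3
j=3: u_3=61/180 ∈ [15/47, 19/47) → index 4
j=4: u_4=9/20 ∈ [19/47, 28/47) → index 5
j=5: u_5=101/180 ∈ [19/47, 28/47) → index 5
j=6: u_6=121/180 ∈ [28/47, 35/47) → index 6
j=7: u_7=47/60 ∈ [35/47, 38/47) → index 7
j=8: u_8=161/180 ∈ [38/47, 1) → index 8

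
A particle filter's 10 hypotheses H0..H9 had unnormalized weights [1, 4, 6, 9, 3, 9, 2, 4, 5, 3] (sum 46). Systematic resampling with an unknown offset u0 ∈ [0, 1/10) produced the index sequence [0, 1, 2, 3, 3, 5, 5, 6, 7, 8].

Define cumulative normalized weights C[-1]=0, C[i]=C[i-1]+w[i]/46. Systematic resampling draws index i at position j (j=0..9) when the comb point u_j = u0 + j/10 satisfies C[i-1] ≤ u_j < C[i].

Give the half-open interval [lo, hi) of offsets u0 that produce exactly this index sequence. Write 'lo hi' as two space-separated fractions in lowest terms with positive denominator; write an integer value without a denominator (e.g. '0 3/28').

0 1/115

C = [1/46, 5/46, 11/46, 10/23, 1/2, 16/23, 17/23, 19/23, 43/46, 1]
j=0 picked index 0: u0 ∈ [0, 1/46)
j=1 picked index 1: u0 ∈ [-9/115, 1/115)
j=2 picked index 2: u0 ∈ [-21/230, 9/230)
j=3 picked index 3: u0 ∈ [-7/115, 31/230)
j=4 picked index 3: u0 ∈ [-37/230, 4/115)
j=5 picked index 5: u0 ∈ [0, 9/46)
j=6 picked index 5: u0 ∈ [-1/10, 11/115)
j=7 picked index 6: u0 ∈ [-1/230, 9/230)
j=8 picked index 7: u0 ∈ [-7/115, 3/115)
j=9 picked index 8: u0 ∈ [-17/230, 4/115)
intersection: [0, 1/115)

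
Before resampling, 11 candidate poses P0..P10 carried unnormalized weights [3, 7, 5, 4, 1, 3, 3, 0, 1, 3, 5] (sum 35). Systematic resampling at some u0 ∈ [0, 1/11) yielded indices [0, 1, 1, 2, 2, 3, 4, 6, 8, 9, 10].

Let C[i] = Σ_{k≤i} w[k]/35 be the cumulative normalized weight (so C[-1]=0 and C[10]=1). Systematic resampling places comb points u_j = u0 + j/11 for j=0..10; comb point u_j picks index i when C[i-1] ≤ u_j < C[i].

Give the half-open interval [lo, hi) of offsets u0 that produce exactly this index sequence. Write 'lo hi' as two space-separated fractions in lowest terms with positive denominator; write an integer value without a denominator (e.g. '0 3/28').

C = [3/35, 2/7, 3/7, 19/35, 4/7, 23/35, 26/35, 26/35, 27/35, 6/7, 1]
j=0 picked index 0: u0 ∈ [0, 3/35)
j=1 picked index 1: u0 ∈ [-2/385, 15/77)
j=2 picked index 1: u0 ∈ [-37/385, 8/77)
j=3 picked index 2: u0 ∈ [1/77, 12/77)
j=4 picked index 2: u0 ∈ [-6/77, 5/77)
j=5 picked index 3: u0 ∈ [-2/77, 34/385)
j=6 picked index 4: u0 ∈ [-1/385, 2/77)
j=7 picked index 6: u0 ∈ [8/385, 41/385)
j=8 picked index 8: u0 ∈ [6/385, 17/385)
j=9 picked index 9: u0 ∈ [-18/385, 3/77)
j=10 picked index 10: u0 ∈ [-4/77, 1/11)
intersection: [8/385, 2/77)

8/385 2/77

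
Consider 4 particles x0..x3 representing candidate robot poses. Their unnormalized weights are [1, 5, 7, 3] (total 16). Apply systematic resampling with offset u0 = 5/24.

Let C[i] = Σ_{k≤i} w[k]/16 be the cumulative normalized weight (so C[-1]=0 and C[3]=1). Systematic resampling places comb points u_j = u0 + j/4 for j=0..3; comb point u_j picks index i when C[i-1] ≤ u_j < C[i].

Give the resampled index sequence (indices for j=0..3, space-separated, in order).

C = [1/16, 3/8, 13/16, 1]
j=0: u_0=5/24 ∈ [1/16, 3/8) → index 1
j=1: u_1=11/24 ∈ [3/8, 13/16) → index 2
j=2: u_2=17/24 ∈ [3/8, 13/16) → index 2
j=3: u_3=23/24 ∈ [13/16, 1) → index 3

1 2 2 3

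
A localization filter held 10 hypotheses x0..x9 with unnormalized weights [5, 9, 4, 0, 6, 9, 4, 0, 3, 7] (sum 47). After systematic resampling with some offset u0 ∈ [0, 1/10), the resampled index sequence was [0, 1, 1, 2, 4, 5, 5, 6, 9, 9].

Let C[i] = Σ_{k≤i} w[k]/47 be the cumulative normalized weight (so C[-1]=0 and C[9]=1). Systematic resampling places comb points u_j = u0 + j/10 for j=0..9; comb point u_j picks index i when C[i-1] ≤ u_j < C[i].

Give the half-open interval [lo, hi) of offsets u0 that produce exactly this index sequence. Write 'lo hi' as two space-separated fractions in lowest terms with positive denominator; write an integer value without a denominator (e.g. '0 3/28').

C = [5/47, 14/47, 18/47, 18/47, 24/47, 33/47, 37/47, 37/47, 40/47, 1]
j=0 picked index 0: u0 ∈ [0, 5/47)
j=1 picked index 1: u0 ∈ [3/470, 93/470)
j=2 picked index 1: u0 ∈ [-22/235, 23/235)
j=3 picked index 2: u0 ∈ [-1/470, 39/470)
j=4 picked index 4: u0 ∈ [-4/235, 26/235)
j=5 picked index 5: u0 ∈ [1/94, 19/94)
j=6 picked index 5: u0 ∈ [-21/235, 24/235)
j=7 picked index 6: u0 ∈ [1/470, 41/470)
j=8 picked index 9: u0 ∈ [12/235, 1/5)
j=9 picked index 9: u0 ∈ [-23/470, 1/10)
intersection: [12/235, 39/470)

12/235 39/470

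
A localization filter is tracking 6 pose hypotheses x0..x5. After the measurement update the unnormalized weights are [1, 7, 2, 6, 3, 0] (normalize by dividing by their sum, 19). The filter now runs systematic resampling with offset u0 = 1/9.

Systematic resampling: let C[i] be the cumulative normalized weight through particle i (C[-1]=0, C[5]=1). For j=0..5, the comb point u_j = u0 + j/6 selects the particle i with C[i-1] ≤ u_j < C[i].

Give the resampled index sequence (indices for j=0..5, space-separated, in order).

C = [1/19, 8/19, 10/19, 16/19, 1, 1]
j=0: u_0=1/9 ∈ [1/19, 8/19) → index 1
j=1: u_1=5/18 ∈ [1/19, 8/19) → index 1
j=2: u_2=4/9 ∈ [8/19, 10/19) → index 2
j=3: u_3=11/18 ∈ [10/19, 16/19) → index 3
j=4: u_4=7/9 ∈ [10/19, 16/19) → index 3
j=5: u_5=17/18 ∈ [16/19, 1) → index 4

1 1 2 3 3 4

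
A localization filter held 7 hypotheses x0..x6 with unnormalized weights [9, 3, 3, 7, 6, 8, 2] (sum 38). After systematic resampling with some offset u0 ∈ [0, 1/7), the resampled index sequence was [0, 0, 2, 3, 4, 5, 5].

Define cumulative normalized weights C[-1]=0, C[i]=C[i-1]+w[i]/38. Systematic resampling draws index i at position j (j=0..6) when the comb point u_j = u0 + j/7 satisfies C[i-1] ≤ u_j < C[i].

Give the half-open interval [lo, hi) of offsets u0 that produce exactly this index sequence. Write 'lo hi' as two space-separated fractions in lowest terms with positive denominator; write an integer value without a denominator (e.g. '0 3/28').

C = [9/38, 6/19, 15/38, 11/19, 14/19, 18/19, 1]
j=0 picked index 0: u0 ∈ [0, 9/38)
j=1 picked index 0: u0 ∈ [-1/7, 25/266)
j=2 picked index 2: u0 ∈ [4/133, 29/266)
j=3 picked index 3: u0 ∈ [-9/266, 20/133)
j=4 picked index 4: u0 ∈ [1/133, 22/133)
j=5 picked index 5: u0 ∈ [3/133, 31/133)
j=6 picked index 5: u0 ∈ [-16/133, 12/133)
intersection: [4/133, 12/133)

4/133 12/133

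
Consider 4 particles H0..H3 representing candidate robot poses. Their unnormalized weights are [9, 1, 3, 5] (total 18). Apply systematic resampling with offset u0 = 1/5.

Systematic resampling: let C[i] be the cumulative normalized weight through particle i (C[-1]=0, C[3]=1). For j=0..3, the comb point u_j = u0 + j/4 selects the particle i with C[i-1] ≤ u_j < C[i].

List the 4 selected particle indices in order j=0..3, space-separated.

C = [1/2, 5/9, 13/18, 1]
j=0: u_0=1/5 ∈ [0, 1/2) → index 0
j=1: u_1=9/20 ∈ [0, 1/2) → index 0
j=2: u_2=7/10 ∈ [5/9, 13/18) → index 2
j=3: u_3=19/20 ∈ [13/18, 1) → index 3

0 0 2 3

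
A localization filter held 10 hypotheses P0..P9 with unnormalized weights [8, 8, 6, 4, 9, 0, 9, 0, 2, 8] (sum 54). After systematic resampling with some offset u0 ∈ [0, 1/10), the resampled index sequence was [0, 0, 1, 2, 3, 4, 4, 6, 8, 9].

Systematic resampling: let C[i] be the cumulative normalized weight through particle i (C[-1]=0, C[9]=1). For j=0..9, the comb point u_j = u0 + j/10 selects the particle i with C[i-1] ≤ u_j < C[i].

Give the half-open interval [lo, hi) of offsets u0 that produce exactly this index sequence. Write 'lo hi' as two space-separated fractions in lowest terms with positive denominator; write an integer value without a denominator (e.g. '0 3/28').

C = [4/27, 8/27, 11/27, 13/27, 35/54, 35/54, 22/27, 22/27, 23/27, 1]
j=0 picked index 0: u0 ∈ [0, 4/27)
j=1 picked index 0: u0 ∈ [-1/10, 13/270)
j=2 picked index 1: u0 ∈ [-7/135, 13/135)
j=3 picked index 2: u0 ∈ [-1/270, 29/270)
j=4 picked index 3: u0 ∈ [1/135, 11/135)
j=5 picked index 4: u0 ∈ [-1/54, 4/27)
j=6 picked index 4: u0 ∈ [-16/135, 13/270)
j=7 picked index 6: u0 ∈ [-7/135, 31/270)
j=8 picked index 8: u0 ∈ [2/135, 7/135)
j=9 picked index 9: u0 ∈ [-13/270, 1/10)
intersection: [2/135, 13/270)

2/135 13/270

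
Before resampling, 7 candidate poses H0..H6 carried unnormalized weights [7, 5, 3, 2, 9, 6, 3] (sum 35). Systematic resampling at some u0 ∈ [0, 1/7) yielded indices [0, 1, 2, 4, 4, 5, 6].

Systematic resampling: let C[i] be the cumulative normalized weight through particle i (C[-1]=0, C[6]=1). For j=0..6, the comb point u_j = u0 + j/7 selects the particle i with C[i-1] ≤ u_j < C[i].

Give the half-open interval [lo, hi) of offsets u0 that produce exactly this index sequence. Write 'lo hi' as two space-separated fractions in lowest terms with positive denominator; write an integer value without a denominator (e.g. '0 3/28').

C = [1/5, 12/35, 3/7, 17/35, 26/35, 32/35, 1]
j=0 picked index 0: u0 ∈ [0, 1/5)
j=1 picked index 1: u0 ∈ [2/35, 1/5)
j=2 picked index 2: u0 ∈ [2/35, 1/7)
j=3 picked index 4: u0 ∈ [2/35, 11/35)
j=4 picked index 4: u0 ∈ [-3/35, 6/35)
j=5 picked index 5: u0 ∈ [1/35, 1/5)
j=6 picked index 6: u0 ∈ [2/35, 1/7)
intersection: [2/35, 1/7)

2/35 1/7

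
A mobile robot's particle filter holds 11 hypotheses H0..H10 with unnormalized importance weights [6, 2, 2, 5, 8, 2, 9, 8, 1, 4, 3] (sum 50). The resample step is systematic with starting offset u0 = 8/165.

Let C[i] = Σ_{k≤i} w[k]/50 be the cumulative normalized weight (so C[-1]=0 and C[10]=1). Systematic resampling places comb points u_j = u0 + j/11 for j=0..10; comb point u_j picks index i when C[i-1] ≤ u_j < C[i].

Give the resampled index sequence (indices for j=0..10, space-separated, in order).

0 1 3 4 4 6 6 7 7 9 10

C = [3/25, 4/25, 1/5, 3/10, 23/50, 1/2, 17/25, 21/25, 43/50, 47/50, 1]
j=0: u_0=8/165 ∈ [0, 3/25) → index 0
j=1: u_1=23/165 ∈ [3/25, 4/25) → index 1
j=2: u_2=38/165 ∈ [1/5, 3/10) → index 3
j=3: u_3=53/165 ∈ [3/10, 23/50) → index 4
j=4: u_4=68/165 ∈ [3/10, 23/50) → index 4
j=5: u_5=83/165 ∈ [1/2, 17/25) → index 6
j=6: u_6=98/165 ∈ [1/2, 17/25) → index 6
j=7: u_7=113/165 ∈ [17/25, 21/25) → index 7
j=8: u_8=128/165 ∈ [17/25, 21/25) → index 7
j=9: u_9=13/15 ∈ [43/50, 47/50) → index 9
j=10: u_10=158/165 ∈ [47/50, 1) → index 10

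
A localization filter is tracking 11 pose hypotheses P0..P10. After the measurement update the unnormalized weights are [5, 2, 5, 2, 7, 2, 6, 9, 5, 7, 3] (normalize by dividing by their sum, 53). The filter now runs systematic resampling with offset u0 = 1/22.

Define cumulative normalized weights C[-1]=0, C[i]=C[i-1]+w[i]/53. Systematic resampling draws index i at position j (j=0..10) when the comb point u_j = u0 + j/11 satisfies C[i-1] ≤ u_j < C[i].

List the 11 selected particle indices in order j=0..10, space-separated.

C = [5/53, 7/53, 12/53, 14/53, 21/53, 23/53, 29/53, 38/53, 43/53, 50/53, 1]
j=0: u_0=1/22 ∈ [0, 5/53) → index 0
j=1: u_1=3/22 ∈ [7/53, 12/53) → index 2
j=2: u_2=5/22 ∈ [12/53, 14/53) → index 3
j=3: u_3=7/22 ∈ [14/53, 21/53) → index 4
j=4: u_4=9/22 ∈ [21/53, 23/53) → index 5
j=5: u_5=1/2 ∈ [23/53, 29/53) → index 6
j=6: u_6=13/22 ∈ [29/53, 38/53) → index 7
j=7: u_7=15/22 ∈ [29/53, 38/53) → index 7
j=8: u_8=17/22 ∈ [38/53, 43/53) → index 8
j=9: u_9=19/22 ∈ [43/53, 50/53) → index 9
j=10: u_10=21/22 ∈ [50/53, 1) → index 10

0 2 3 4 5 6 7 7 8 9 10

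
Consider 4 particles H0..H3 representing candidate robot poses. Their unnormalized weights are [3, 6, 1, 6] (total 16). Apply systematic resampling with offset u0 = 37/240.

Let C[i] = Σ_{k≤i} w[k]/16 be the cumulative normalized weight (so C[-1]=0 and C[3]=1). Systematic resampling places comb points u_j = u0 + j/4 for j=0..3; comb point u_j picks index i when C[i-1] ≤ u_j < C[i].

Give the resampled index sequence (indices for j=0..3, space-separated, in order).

C = [3/16, 9/16, 5/8, 1]
j=0: u_0=37/240 ∈ [0, 3/16) → index 0
j=1: u_1=97/240 ∈ [3/16, 9/16) → index 1
j=2: u_2=157/240 ∈ [5/8, 1) → index 3
j=3: u_3=217/240 ∈ [5/8, 1) → index 3

0 1 3 3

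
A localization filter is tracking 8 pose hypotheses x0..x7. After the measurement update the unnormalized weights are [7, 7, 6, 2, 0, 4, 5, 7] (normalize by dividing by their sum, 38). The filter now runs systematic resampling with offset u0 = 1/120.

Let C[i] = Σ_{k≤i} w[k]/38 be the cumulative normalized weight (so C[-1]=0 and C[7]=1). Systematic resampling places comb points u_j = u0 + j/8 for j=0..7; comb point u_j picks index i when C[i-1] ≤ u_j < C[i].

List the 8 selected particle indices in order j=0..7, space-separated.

0 0 1 2 2 5 6 7

C = [7/38, 7/19, 10/19, 11/19, 11/19, 13/19, 31/38, 1]
j=0: u_0=1/120 ∈ [0, 7/38) → index 0
j=1: u_1=2/15 ∈ [0, 7/38) → index 0
j=2: u_2=31/120 ∈ [7/38, 7/19) → index 1
j=3: u_3=23/60 ∈ [7/19, 10/19) → index 2
j=4: u_4=61/120 ∈ [7/19, 10/19) → index 2
j=5: u_5=19/30 ∈ [11/19, 13/19) → index 5
j=6: u_6=91/120 ∈ [13/19, 31/38) → index 6
j=7: u_7=53/60 ∈ [31/38, 1) → index 7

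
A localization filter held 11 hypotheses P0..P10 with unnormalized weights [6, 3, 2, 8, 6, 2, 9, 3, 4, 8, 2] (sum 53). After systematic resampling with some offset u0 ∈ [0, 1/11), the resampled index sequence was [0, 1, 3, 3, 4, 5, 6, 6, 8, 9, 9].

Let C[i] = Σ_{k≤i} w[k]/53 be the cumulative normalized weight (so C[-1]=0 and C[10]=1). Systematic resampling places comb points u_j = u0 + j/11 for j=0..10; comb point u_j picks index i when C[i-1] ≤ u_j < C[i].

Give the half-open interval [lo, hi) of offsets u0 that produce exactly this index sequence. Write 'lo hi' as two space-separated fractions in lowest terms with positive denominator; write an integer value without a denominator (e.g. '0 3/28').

C = [6/53, 9/53, 11/53, 19/53, 25/53, 27/53, 36/53, 39/53, 43/53, 51/53, 1]
j=0 picked index 0: u0 ∈ [0, 6/53)
j=1 picked index 1: u0 ∈ [13/583, 46/583)
j=2 picked index 3: u0 ∈ [15/583, 103/583)
j=3 picked index 3: u0 ∈ [-38/583, 50/583)
j=4 picked index 4: u0 ∈ [-3/583, 63/583)
j=5 picked index 5: u0 ∈ [10/583, 32/583)
j=6 picked index 6: u0 ∈ [-21/583, 78/583)
j=7 picked index 6: u0 ∈ [-74/583, 25/583)
j=8 picked index 8: u0 ∈ [5/583, 49/583)
j=9 picked index 9: u0 ∈ [-4/583, 84/583)
j=10 picked index 9: u0 ∈ [-57/583, 31/583)
intersection: [15/583, 25/583)

15/583 25/583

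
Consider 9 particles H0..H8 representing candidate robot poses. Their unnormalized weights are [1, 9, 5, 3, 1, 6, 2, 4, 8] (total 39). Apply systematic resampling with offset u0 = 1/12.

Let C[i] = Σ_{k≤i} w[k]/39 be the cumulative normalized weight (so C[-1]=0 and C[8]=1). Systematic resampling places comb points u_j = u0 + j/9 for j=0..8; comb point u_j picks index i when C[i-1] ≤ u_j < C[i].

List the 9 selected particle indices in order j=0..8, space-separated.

C = [1/39, 10/39, 5/13, 6/13, 19/39, 25/39, 9/13, 31/39, 1]
j=0: u_0=1/12 ∈ [1/39, 10/39) → index 1
j=1: u_1=7/36 ∈ [1/39, 10/39) → index 1
j=2: u_2=11/36 ∈ [10/39, 5/13) → index 2
j=3: u_3=5/12 ∈ [5/13, 6/13) → index 3
j=4: u_4=19/36 ∈ [19/39, 25/39) → index 5
j=5: u_5=23/36 ∈ [19/39, 25/39) → index 5
j=6: u_6=3/4 ∈ [9/13, 31/39) → index 7
j=7: u_7=31/36 ∈ [31/39, 1) → index 8
j=8: u_8=35/36 ∈ [31/39, 1) → index 8

1 1 2 3 5 5 7 8 8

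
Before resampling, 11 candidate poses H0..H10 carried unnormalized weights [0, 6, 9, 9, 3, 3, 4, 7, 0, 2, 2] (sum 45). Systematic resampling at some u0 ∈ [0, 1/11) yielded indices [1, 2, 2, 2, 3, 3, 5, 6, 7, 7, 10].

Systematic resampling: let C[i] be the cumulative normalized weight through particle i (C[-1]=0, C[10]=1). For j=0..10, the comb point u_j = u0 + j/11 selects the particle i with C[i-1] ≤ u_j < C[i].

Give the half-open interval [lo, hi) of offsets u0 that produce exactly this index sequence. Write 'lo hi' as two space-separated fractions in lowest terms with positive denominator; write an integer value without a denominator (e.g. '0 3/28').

3/55 2/33

C = [0, 2/15, 1/3, 8/15, 3/5, 2/3, 34/45, 41/45, 41/45, 43/45, 1]
j=0 picked index 1: u0 ∈ [0, 2/15)
j=1 picked index 2: u0 ∈ [7/165, 8/33)
j=2 picked index 2: u0 ∈ [-8/165, 5/33)
j=3 picked index 2: u0 ∈ [-23/165, 2/33)
j=4 picked index 3: u0 ∈ [-1/33, 28/165)
j=5 picked index 3: u0 ∈ [-4/33, 13/165)
j=6 picked index 5: u0 ∈ [3/55, 4/33)
j=7 picked index 6: u0 ∈ [1/33, 59/495)
j=8 picked index 7: u0 ∈ [14/495, 91/495)
j=9 picked index 7: u0 ∈ [-31/495, 46/495)
j=10 picked index 10: u0 ∈ [23/495, 1/11)
intersection: [3/55, 2/33)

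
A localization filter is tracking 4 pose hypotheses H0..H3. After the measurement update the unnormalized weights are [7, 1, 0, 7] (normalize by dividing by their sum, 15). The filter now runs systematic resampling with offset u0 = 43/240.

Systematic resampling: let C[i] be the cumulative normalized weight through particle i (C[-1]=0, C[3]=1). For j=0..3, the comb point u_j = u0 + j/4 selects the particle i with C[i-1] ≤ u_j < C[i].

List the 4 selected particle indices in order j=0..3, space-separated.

C = [7/15, 8/15, 8/15, 1]
j=0: u_0=43/240 ∈ [0, 7/15) → index 0
j=1: u_1=103/240 ∈ [0, 7/15) → index 0
j=2: u_2=163/240 ∈ [8/15, 1) → index 3
j=3: u_3=223/240 ∈ [8/15, 1) → index 3

0 0 3 3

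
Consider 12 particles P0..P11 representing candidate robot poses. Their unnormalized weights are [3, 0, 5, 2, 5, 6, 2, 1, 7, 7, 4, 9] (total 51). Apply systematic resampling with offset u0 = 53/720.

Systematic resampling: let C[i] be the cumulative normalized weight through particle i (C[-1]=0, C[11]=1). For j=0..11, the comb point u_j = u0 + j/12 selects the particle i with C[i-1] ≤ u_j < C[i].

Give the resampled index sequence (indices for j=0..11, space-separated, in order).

C = [1/17, 1/17, 8/51, 10/51, 5/17, 7/17, 23/51, 8/17, 31/51, 38/51, 14/17, 1]
j=0: u_0=53/720 ∈ [1/17, 8/51) → index 2
j=1: u_1=113/720 ∈ [8/51, 10/51) → index 3
j=2: u_2=173/720 ∈ [10/51, 5/17) → index 4
j=3: u_3=233/720 ∈ [5/17, 7/17) → index 5
j=4: u_4=293/720 ∈ [5/17, 7/17) → index 5
j=5: u_5=353/720 ∈ [8/17, 31/51) → index 8
j=6: u_6=413/720 ∈ [8/17, 31/51) → index 8
j=7: u_7=473/720 ∈ [31/51, 38/51) → index 9
j=8: u_8=533/720 ∈ [31/51, 38/51) → index 9
j=9: u_9=593/720 ∈ [14/17, 1) → index 11
j=10: u_10=653/720 ∈ [14/17, 1) → index 11
j=11: u_11=713/720 ∈ [14/17, 1) → index 11

2 3 4 5 5 8 8 9 9 11 11 11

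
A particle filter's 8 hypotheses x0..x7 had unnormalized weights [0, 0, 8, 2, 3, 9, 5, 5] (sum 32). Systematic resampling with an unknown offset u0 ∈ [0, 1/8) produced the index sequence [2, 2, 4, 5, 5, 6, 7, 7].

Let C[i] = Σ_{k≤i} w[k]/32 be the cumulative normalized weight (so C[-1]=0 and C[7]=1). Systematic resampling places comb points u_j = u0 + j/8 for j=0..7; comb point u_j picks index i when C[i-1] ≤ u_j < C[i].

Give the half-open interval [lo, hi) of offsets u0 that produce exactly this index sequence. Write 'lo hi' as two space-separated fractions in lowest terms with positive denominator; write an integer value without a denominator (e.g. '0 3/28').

C = [0, 0, 1/4, 5/16, 13/32, 11/16, 27/32, 1]
j=0 picked index 2: u0 ∈ [0, 1/4)
j=1 picked index 2: u0 ∈ [-1/8, 1/8)
j=2 picked index 4: u0 ∈ [1/16, 5/32)
j=3 picked index 5: u0 ∈ [1/32, 5/16)
j=4 picked index 5: u0 ∈ [-3/32, 3/16)
j=5 picked index 6: u0 ∈ [1/16, 7/32)
j=6 picked index 7: u0 ∈ [3/32, 1/4)
j=7 picked index 7: u0 ∈ [-1/32, 1/8)
intersection: [3/32, 1/8)

3/32 1/8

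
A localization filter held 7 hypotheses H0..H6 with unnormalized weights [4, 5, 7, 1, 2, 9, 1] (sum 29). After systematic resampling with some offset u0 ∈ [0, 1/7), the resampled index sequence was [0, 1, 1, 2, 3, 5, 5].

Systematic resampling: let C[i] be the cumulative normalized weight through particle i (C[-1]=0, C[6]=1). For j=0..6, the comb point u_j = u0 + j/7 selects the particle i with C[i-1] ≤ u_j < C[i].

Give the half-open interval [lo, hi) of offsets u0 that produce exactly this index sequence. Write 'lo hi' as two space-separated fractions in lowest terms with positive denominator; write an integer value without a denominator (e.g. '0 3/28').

0 3/203

C = [4/29, 9/29, 16/29, 17/29, 19/29, 28/29, 1]
j=0 picked index 0: u0 ∈ [0, 4/29)
j=1 picked index 1: u0 ∈ [-1/203, 34/203)
j=2 picked index 1: u0 ∈ [-30/203, 5/203)
j=3 picked index 2: u0 ∈ [-24/203, 25/203)
j=4 picked index 3: u0 ∈ [-4/203, 3/203)
j=5 picked index 5: u0 ∈ [-12/203, 51/203)
j=6 picked index 5: u0 ∈ [-41/203, 22/203)
intersection: [0, 3/203)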